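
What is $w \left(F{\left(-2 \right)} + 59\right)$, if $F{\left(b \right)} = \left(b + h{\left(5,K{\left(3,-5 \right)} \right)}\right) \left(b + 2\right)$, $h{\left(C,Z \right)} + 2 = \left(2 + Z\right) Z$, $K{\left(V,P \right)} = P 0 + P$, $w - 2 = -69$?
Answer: $-3953$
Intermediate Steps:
$w = -67$ ($w = 2 - 69 = -67$)
$K{\left(V,P \right)} = P$ ($K{\left(V,P \right)} = 0 + P = P$)
$h{\left(C,Z \right)} = -2 + Z \left(2 + Z\right)$ ($h{\left(C,Z \right)} = -2 + \left(2 + Z\right) Z = -2 + Z \left(2 + Z\right)$)
$F{\left(b \right)} = \left(2 + b\right) \left(13 + b\right)$ ($F{\left(b \right)} = \left(b + \left(-2 + \left(-5\right)^{2} + 2 \left(-5\right)\right)\right) \left(b + 2\right) = \left(b - -13\right) \left(2 + b\right) = \left(b + 13\right) \left(2 + b\right) = \left(13 + b\right) \left(2 + b\right) = \left(2 + b\right) \left(13 + b\right)$)
$w \left(F{\left(-2 \right)} + 59\right) = - 67 \left(\left(26 + \left(-2\right)^{2} + 15 \left(-2\right)\right) + 59\right) = - 67 \left(\left(26 + 4 - 30\right) + 59\right) = - 67 \left(0 + 59\right) = \left(-67\right) 59 = -3953$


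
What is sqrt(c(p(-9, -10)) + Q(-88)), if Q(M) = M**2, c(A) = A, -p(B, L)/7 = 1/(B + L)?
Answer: sqrt(2795717)/19 ≈ 88.002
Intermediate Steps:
p(B, L) = -7/(B + L)
sqrt(c(p(-9, -10)) + Q(-88)) = sqrt(-7/(-9 - 10) + (-88)**2) = sqrt(-7/(-19) + 7744) = sqrt(-7*(-1/19) + 7744) = sqrt(7/19 + 7744) = sqrt(147143/19) = sqrt(2795717)/19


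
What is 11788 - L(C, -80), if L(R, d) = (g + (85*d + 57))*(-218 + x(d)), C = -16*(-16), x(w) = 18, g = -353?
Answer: -1407412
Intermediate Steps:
C = 256
L(R, d) = 59200 - 17000*d (L(R, d) = (-353 + (85*d + 57))*(-218 + 18) = (-353 + (57 + 85*d))*(-200) = (-296 + 85*d)*(-200) = 59200 - 17000*d)
11788 - L(C, -80) = 11788 - (59200 - 17000*(-80)) = 11788 - (59200 + 1360000) = 11788 - 1*1419200 = 11788 - 1419200 = -1407412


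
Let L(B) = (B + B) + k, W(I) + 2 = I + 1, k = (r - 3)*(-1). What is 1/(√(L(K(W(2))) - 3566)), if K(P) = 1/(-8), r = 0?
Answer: -2*I*√14253/14253 ≈ -0.016752*I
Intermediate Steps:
k = 3 (k = (0 - 3)*(-1) = -3*(-1) = 3)
W(I) = -1 + I (W(I) = -2 + (I + 1) = -2 + (1 + I) = -1 + I)
K(P) = -⅛
L(B) = 3 + 2*B (L(B) = (B + B) + 3 = 2*B + 3 = 3 + 2*B)
1/(√(L(K(W(2))) - 3566)) = 1/(√((3 + 2*(-⅛)) - 3566)) = 1/(√((3 - ¼) - 3566)) = 1/(√(11/4 - 3566)) = 1/(√(-14253/4)) = 1/(I*√14253/2) = -2*I*√14253/14253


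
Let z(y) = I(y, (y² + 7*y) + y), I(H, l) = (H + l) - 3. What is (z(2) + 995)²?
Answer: 1028196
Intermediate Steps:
I(H, l) = -3 + H + l
z(y) = -3 + y² + 9*y (z(y) = -3 + y + ((y² + 7*y) + y) = -3 + y + (y² + 8*y) = -3 + y² + 9*y)
(z(2) + 995)² = ((-3 + 2 + 2*(8 + 2)) + 995)² = ((-3 + 2 + 2*10) + 995)² = ((-3 + 2 + 20) + 995)² = (19 + 995)² = 1014² = 1028196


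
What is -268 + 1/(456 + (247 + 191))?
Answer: -239591/894 ≈ -268.00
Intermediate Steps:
-268 + 1/(456 + (247 + 191)) = -268 + 1/(456 + 438) = -268 + 1/894 = -239591/894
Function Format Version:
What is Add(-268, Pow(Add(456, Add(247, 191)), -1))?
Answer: Rational(-239591, 894) ≈ -268.00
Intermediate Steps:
Add(-268, Pow(Add(456, Add(247, 191)), -1)) = Add(-268, Pow(Add(456, 438), -1)) = Add(-268, Pow(894, -1)) = Add(-268, Rational(1, 894)) = Rational(-239591, 894)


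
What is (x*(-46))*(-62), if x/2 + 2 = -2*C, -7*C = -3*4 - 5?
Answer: -273792/7 ≈ -39113.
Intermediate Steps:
C = 17/7 (C = -(-3*4 - 5)/7 = -(-12 - 5)/7 = -⅐*(-17) = 17/7 ≈ 2.4286)
x = -96/7 (x = -4 + 2*(-2*17/7) = -4 + 2*(-34/7) = -4 - 68/7 = -96/7 ≈ -13.714)
(x*(-46))*(-62) = -96/7*(-46)*(-62) = (4416/7)*(-62) = -273792/7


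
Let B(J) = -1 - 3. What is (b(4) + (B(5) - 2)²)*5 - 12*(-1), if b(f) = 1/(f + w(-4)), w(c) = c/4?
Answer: 581/3 ≈ 193.67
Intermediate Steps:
w(c) = c/4 (w(c) = c*(¼) = c/4)
B(J) = -4
b(f) = 1/(-1 + f) (b(f) = 1/(f + (¼)*(-4)) = 1/(f - 1) = 1/(-1 + f))
(b(4) + (B(5) - 2)²)*5 - 12*(-1) = (1/(-1 + 4) + (-4 - 2)²)*5 - 12*(-1) = (1/3 + (-6)²)*5 + 12 = (⅓ + 36)*5 + 12 = (109/3)*5 + 12 = 545/3 + 12 = 581/3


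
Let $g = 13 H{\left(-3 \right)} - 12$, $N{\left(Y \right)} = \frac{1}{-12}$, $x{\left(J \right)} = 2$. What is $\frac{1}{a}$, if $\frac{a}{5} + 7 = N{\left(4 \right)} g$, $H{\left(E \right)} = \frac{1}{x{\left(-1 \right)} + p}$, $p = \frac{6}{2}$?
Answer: $- \frac{12}{373} \approx -0.032172$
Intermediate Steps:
$p = 3$ ($p = 6 \cdot \frac{1}{2} = 3$)
$N{\left(Y \right)} = - \frac{1}{12}$
$H{\left(E \right)} = \frac{1}{5}$ ($H{\left(E \right)} = \frac{1}{2 + 3} = \frac{1}{5}$)
$g = - \frac{47}{5}$ ($g = 13 \cdot \frac{1}{5} - 12 = \frac{13}{5} - 12 = - \frac{47}{5} \approx -9.4$)
$a = - \frac{373}{12}$ ($a = -35 + 5 \left(\left(- \frac{1}{12}\right) \left(- \frac{47}{5}\right)\right) = -35 + 5 \cdot \frac{47}{60} = -35 + \frac{47}{12} = - \frac{373}{12} \approx -31.083$)
$\frac{1}{a} = \frac{1}{- \frac{373}{12}} = - \frac{12}{373}$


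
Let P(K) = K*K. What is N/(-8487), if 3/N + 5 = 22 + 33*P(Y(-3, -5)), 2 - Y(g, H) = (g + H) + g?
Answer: -1/15825426 ≈ -6.3189e-8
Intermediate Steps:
Y(g, H) = 2 - H - 2*g (Y(g, H) = 2 - ((g + H) + g) = 2 - ((H + g) + g) = 2 - (H + 2*g) = 2 + (-H - 2*g) = 2 - H - 2*g)
P(K) = K**2
N = 3/5594 (N = 3/(-5 + (22 + 33*(2 - 1*(-5) - 2*(-3))**2)) = 3/(-5 + (22 + 33*(2 + 5 + 6)**2)) = 3/(-5 + (22 + 33*13**2)) = 3/(-5 + (22 + 33*169)) = 3/(-5 + (22 + 5577)) = 3/(-5 + 5599) = 3/5594 ≈ 0.00053629)
N/(-8487) = (3/5594)/(-8487) = (3/5594)*(-1/8487) = -1/15825426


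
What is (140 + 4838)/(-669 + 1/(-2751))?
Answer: -6847239/920210 ≈ -7.4409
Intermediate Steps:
(140 + 4838)/(-669 + 1/(-2751)) = 4978/(-669 - 1/2751) = 4978/(-1840420/2751) = 4978*(-2751/1840420) = -6847239/920210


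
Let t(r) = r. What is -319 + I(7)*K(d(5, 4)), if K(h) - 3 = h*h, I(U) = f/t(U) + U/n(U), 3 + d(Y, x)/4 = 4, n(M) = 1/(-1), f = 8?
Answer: -3012/7 ≈ -430.29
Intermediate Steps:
n(M) = -1
d(Y, x) = 4 (d(Y, x) = -12 + 4*4 = -12 + 16 = 4)
I(U) = -U + 8/U (I(U) = 8/U + U/(-1) = 8/U + U*(-1) = 8/U - U = -U + 8/U)
K(h) = 3 + h² (K(h) = 3 + h*h = 3 + h²)
-319 + I(7)*K(d(5, 4)) = -319 + (-1*7 + 8/7)*(3 + 4²) = -319 + (-7 + 8*(⅐))*(3 + 16) = -319 + (-7 + 8/7)*19 = -319 - 41/7*19 = -319 - 779/7 = -3012/7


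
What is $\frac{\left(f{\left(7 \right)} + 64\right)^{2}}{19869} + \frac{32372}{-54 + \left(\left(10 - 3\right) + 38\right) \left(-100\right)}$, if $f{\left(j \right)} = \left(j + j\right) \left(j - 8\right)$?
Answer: $- \frac{105302378}{15080571} \approx -6.9827$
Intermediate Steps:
$f{\left(j \right)} = 2 j \left(-8 + j\right)$
$\frac{\left(f{\left(7 \right)} + 64\right)^{2}}{19869} + \frac{32372}{-54 + \left(\left(10 - 3\right) + 38\right) \left(-100\right)} = \frac{\left(2 \cdot 7 \left(-8 + 7\right) + 64\right)^{2}}{19869} + \frac{32372}{-54 + \left(\left(10 - 3\right) + 38\right) \left(-100\right)} = \left(2 \cdot 7 \left(-1\right) + 64\right)^{2} \cdot \frac{1}{19869} + \frac{32372}{-54 + \left(7 + 38\right) \left(-100\right)} = \left(-14 + 64\right)^{2} \cdot \frac{1}{19869} + \frac{32372}{-54 + 45 \left(-100\right)} = 50^{2} \cdot \frac{1}{19869} + \frac{32372}{-54 - 4500} = 2500 \cdot \frac{1}{19869} + \frac{32372}{-4554} = \frac{2500}{19869} + 32372 \left(- \frac{1}{4554}\right) = \frac{2500}{19869} - \frac{16186}{2277} = - \frac{105302378}{15080571}$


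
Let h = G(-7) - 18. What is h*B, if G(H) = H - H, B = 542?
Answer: -9756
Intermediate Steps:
G(H) = 0
h = -18 (h = 0 - 18 = -18)
h*B = -18*542 = -9756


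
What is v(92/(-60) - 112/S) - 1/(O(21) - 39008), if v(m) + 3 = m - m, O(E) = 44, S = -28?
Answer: -116891/38964 ≈ -3.0000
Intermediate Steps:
v(m) = -3 (v(m) = -3 + (m - m) = -3 + 0 = -3)
v(92/(-60) - 112/S) - 1/(O(21) - 39008) = -3 - 1/(44 - 39008) = -3 - 1/(-38964) = -3 - 1*(-1/38964) = -3 + 1/38964 = -116891/38964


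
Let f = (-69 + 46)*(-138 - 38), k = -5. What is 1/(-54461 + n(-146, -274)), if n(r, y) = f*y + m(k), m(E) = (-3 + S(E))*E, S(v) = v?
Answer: -1/1163573 ≈ -8.5942e-7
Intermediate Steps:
f = 4048 (f = -23*(-176) = 4048)
m(E) = E*(-3 + E) (m(E) = (-3 + E)*E = E*(-3 + E))
n(r, y) = 40 + 4048*y (n(r, y) = 4048*y - 5*(-3 - 5) = 4048*y - 5*(-8) = 4048*y + 40 = 40 + 4048*y)
1/(-54461 + n(-146, -274)) = 1/(-54461 + (40 + 4048*(-274))) = 1/(-54461 + (40 - 1109152)) = 1/(-54461 - 1109112) = 1/(-1163573) = -1/1163573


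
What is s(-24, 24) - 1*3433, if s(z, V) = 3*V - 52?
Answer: -3413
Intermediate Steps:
s(z, V) = -52 + 3*V
s(-24, 24) - 1*3433 = (-52 + 3*24) - 1*3433 = (-52 + 72) - 3433 = 20 - 3433 = -3413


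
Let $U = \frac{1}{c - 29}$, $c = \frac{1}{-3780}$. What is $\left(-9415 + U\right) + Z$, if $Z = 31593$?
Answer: $\frac{2431170758}{109621} \approx 22178.0$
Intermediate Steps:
$c = - \frac{1}{3780} \approx -0.00026455$
$U = - \frac{3780}{109621}$ ($U = \frac{1}{- \frac{1}{3780} - 29} = \frac{1}{- \frac{109621}{3780}} = - \frac{3780}{109621} \approx -0.034482$)
$\left(-9415 + U\right) + Z = \left(-9415 - \frac{3780}{109621}\right) + 31593 = - \frac{1032085495}{109621} + 31593 = \frac{2431170758}{109621}$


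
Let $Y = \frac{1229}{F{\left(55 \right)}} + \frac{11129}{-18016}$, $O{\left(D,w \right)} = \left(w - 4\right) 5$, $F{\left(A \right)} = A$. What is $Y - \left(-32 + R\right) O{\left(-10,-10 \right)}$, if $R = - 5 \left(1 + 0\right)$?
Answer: $- \frac{2544849631}{990880} \approx -2568.3$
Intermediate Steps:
$O{\left(D,w \right)} = -20 + 5 w$ ($O{\left(D,w \right)} = \left(-4 + w\right) 5 = -20 + 5 w$)
$R = -5$ ($R = \left(-5\right) 1 = -5$)
$Y = \frac{21529569}{990880}$ ($Y = \frac{1229}{55} + \frac{11129}{-18016} = 1229 \cdot \frac{1}{55} + 11129 \left(- \frac{1}{18016}\right) = \frac{1229}{55} - \frac{11129}{18016} = \frac{21529569}{990880} \approx 21.728$)
$Y - \left(-32 + R\right) O{\left(-10,-10 \right)} = \frac{21529569}{990880} - \left(-32 - 5\right) \left(-20 + 5 \left(-10\right)\right) = \frac{21529569}{990880} - - 37 \left(-20 - 50\right) = \frac{21529569}{990880} - \left(-37\right) \left(-70\right) = \frac{21529569}{990880} - 2590 = - \frac{2544849631}{990880}$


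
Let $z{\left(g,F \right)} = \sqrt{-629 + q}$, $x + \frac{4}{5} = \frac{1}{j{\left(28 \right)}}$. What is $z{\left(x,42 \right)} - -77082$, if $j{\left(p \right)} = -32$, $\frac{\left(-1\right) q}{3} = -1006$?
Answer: $77082 + \sqrt{2389} \approx 77131.0$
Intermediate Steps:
$q = 3018$ ($q = \left(-3\right) \left(-1006\right) = 3018$)
$x = - \frac{133}{160}$ ($x = - \frac{4}{5} + \frac{1}{-32} = - \frac{4}{5} - \frac{1}{32} = - \frac{133}{160} \approx -0.83125$)
$z{\left(g,F \right)} = \sqrt{2389}$ ($z{\left(g,F \right)} = \sqrt{-629 + 3018} = \sqrt{2389}$)
$z{\left(x,42 \right)} - -77082 = \sqrt{2389} - -77082 = \sqrt{2389} + 77082 = 77082 + \sqrt{2389}$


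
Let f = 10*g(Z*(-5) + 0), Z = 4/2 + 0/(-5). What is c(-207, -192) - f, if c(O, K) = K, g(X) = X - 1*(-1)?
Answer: -102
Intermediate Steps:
Z = 2 (Z = 4*(½) + 0*(-⅕) = 2 + 0 = 2)
g(X) = 1 + X (g(X) = X + 1 = 1 + X)
f = -90 (f = 10*(1 + (2*(-5) + 0)) = 10*(1 + (-10 + 0)) = 10*(1 - 10) = 10*(-9) = -90)
c(-207, -192) - f = -192 - 1*(-90) = -192 + 90 = -102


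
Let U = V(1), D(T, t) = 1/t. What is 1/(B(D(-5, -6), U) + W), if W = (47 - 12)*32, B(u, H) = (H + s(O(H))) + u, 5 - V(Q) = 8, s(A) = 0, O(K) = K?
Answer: 6/6701 ≈ 0.00089539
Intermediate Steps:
V(Q) = -3 (V(Q) = 5 - 1*8 = 5 - 8 = -3)
U = -3
B(u, H) = H + u (B(u, H) = (H + 0) + u = H + u)
W = 1120 (W = 35*32 = 1120)
1/(B(D(-5, -6), U) + W) = 1/((-3 + 1/(-6)) + 1120) = 1/((-3 - ⅙) + 1120) = 1/(-19/6 + 1120) = 1/(6701/6) = 6/6701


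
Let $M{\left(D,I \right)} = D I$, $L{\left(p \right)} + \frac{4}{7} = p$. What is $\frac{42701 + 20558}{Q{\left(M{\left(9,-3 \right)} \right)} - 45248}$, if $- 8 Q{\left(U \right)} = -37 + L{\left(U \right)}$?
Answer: $- \frac{885626}{633359} \approx -1.3983$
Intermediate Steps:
$L{\left(p \right)} = - \frac{4}{7} + p$
$Q{\left(U \right)} = \frac{263}{56} - \frac{U}{8}$ ($Q{\left(U \right)} = - \frac{-37 + \left(- \frac{4}{7} + U\right)}{8} = - \frac{- \frac{263}{7} + U}{8} = \frac{263}{56} - \frac{U}{8}$)
$\frac{42701 + 20558}{Q{\left(M{\left(9,-3 \right)} \right)} - 45248} = \frac{42701 + 20558}{\left(\frac{263}{56} - \frac{9 \left(-3\right)}{8}\right) - 45248} = \frac{63259}{\left(\frac{263}{56} - - \frac{27}{8}\right) - 45248} = \frac{63259}{\left(\frac{263}{56} + \frac{27}{8}\right) - 45248} = \frac{63259}{\frac{113}{14} - 45248} = \frac{63259}{- \frac{633359}{14}} = 63259 \left(- \frac{14}{633359}\right) = - \frac{885626}{633359}$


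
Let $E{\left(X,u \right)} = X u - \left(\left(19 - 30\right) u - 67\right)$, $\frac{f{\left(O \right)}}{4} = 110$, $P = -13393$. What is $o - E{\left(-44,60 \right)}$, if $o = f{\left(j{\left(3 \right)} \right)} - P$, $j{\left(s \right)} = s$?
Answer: $15746$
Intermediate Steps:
$f{\left(O \right)} = 440$ ($f{\left(O \right)} = 4 \cdot 110 = 440$)
$E{\left(X,u \right)} = 67 + 11 u + X u$ ($E{\left(X,u \right)} = X u - \left(- 11 u - 67\right) = X u - \left(-67 - 11 u\right) = X u + \left(67 + 11 u\right) = 67 + 11 u + X u$)
$o = 13833$ ($o = 440 - -13393 = 440 + 13393 = 13833$)
$o - E{\left(-44,60 \right)} = 13833 - \left(67 + 11 \cdot 60 - 2640\right) = 13833 - \left(67 + 660 - 2640\right) = 13833 - -1913 = 13833 + 1913 = 15746$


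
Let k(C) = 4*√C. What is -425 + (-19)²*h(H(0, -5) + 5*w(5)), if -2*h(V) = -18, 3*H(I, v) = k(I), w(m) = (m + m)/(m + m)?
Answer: 2824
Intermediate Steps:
w(m) = 1 (w(m) = (2*m)/((2*m)) = (2*m)*(1/(2*m)) = 1)
H(I, v) = 4*√I/3 (H(I, v) = (4*√I)/3 = 4*√I/3)
h(V) = 9 (h(V) = -½*(-18) = 9)
-425 + (-19)²*h(H(0, -5) + 5*w(5)) = -425 + (-19)²*9 = -425 + 361*9 = -425 + 3249 = 2824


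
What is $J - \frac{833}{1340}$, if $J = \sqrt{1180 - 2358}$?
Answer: $- \frac{833}{1340} + i \sqrt{1178} \approx -0.62164 + 34.322 i$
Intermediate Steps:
$J = i \sqrt{1178}$ ($J = \sqrt{-1178} = i \sqrt{1178} \approx 34.322 i$)
$J - \frac{833}{1340} = i \sqrt{1178} - \frac{833}{1340} = - \frac{833}{1340} + i \sqrt{1178}$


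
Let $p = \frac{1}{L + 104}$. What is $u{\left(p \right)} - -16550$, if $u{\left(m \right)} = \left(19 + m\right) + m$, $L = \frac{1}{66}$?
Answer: $\frac{113746317}{6865} \approx 16569.0$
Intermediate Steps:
$L = \frac{1}{66} \approx 0.015152$
$p = \frac{66}{6865}$ ($p = \frac{1}{\frac{1}{66} + 104} = \frac{1}{\frac{6865}{66}} = \frac{66}{6865} \approx 0.009614$)
$u{\left(m \right)} = 19 + 2 m$
$u{\left(p \right)} - -16550 = \left(19 + 2 \cdot \frac{66}{6865}\right) - -16550 = \left(19 + \frac{132}{6865}\right) + 16550 = \frac{130567}{6865} + 16550 = \frac{113746317}{6865}$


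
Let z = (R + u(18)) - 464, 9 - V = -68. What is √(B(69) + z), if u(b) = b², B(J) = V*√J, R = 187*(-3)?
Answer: √(-701 + 77*√69) ≈ 7.8352*I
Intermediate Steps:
V = 77 (V = 9 - 1*(-68) = 9 + 68 = 77)
R = -561
B(J) = 77*√J
z = -701 (z = (-561 + 18²) - 464 = (-561 + 324) - 464 = -237 - 464 = -701)
√(B(69) + z) = √(77*√69 - 701) = √(-701 + 77*√69)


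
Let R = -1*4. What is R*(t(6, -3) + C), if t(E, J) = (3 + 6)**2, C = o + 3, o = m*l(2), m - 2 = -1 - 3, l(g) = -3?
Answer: -360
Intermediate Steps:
m = -2 (m = 2 + (-1 - 3) = 2 - 4 = -2)
o = 6 (o = -2*(-3) = 6)
C = 9 (C = 6 + 3 = 9)
t(E, J) = 81 (t(E, J) = 9**2 = 81)
R = -4
R*(t(6, -3) + C) = -4*(81 + 9) = -4*90 = -360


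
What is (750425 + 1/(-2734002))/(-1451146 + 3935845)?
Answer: 2051663450849/6793172035398 ≈ 0.30202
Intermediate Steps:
(750425 + 1/(-2734002))/(-1451146 + 3935845) = (750425 - 1/2734002)/2484699 = (2051663450849/2734002)*(1/2484699) = 2051663450849/6793172035398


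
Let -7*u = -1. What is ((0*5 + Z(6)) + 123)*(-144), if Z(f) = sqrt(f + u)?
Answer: -17712 - 144*sqrt(301)/7 ≈ -18069.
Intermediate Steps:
u = 1/7 (u = -1/7*(-1) = 1/7 ≈ 0.14286)
Z(f) = sqrt(1/7 + f) (Z(f) = sqrt(f + 1/7) = sqrt(1/7 + f))
((0*5 + Z(6)) + 123)*(-144) = ((0*5 + sqrt(7 + 49*6)/7) + 123)*(-144) = ((0 + sqrt(7 + 294)/7) + 123)*(-144) = ((0 + sqrt(301)/7) + 123)*(-144) = (sqrt(301)/7 + 123)*(-144) = (123 + sqrt(301)/7)*(-144) = -17712 - 144*sqrt(301)/7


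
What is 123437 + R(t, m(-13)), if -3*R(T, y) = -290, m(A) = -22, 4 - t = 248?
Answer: 370601/3 ≈ 1.2353e+5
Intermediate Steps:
t = -244 (t = 4 - 1*248 = 4 - 248 = -244)
R(T, y) = 290/3 (R(T, y) = -⅓*(-290) = 290/3)
123437 + R(t, m(-13)) = 123437 + 290/3 = 370601/3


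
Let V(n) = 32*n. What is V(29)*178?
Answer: 165184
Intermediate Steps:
V(29)*178 = (32*29)*178 = 928*178 = 165184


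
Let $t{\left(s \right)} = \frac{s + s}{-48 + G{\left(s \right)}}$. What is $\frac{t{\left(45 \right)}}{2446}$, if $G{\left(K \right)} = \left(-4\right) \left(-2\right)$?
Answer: $- \frac{9}{9784} \approx -0.00091987$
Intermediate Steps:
$G{\left(K \right)} = 8$
$t{\left(s \right)} = - \frac{s}{20}$ ($t{\left(s \right)} = \frac{s + s}{-48 + 8} = \frac{2 s}{-40} = 2 s \left(- \frac{1}{40}\right) = - \frac{s}{20}$)
$\frac{t{\left(45 \right)}}{2446} = \frac{\left(- \frac{1}{20}\right) 45}{2446} = \left(- \frac{9}{4}\right) \frac{1}{2446} = - \frac{9}{9784}$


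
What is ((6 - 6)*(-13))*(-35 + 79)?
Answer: 0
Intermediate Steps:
((6 - 6)*(-13))*(-35 + 79) = (0*(-13))*44 = 0*44 = 0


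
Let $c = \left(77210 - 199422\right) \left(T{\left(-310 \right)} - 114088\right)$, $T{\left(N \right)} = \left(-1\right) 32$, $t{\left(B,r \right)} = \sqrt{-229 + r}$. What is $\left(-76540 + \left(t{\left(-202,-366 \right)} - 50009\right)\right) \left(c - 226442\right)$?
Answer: $-1764929168989902 + 13946606998 i \sqrt{595} \approx -1.7649 \cdot 10^{15} + 3.4019 \cdot 10^{11} i$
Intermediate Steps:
$T{\left(N \right)} = -32$
$c = 13946833440$ ($c = \left(77210 - 199422\right) \left(-32 - 114088\right) = - 122212 \left(-32 - 114088\right) = \left(-122212\right) \left(-114120\right) = 13946833440$)
$\left(-76540 + \left(t{\left(-202,-366 \right)} - 50009\right)\right) \left(c - 226442\right) = \left(-76540 - \left(50009 - \sqrt{-229 - 366}\right)\right) \left(13946833440 - 226442\right) = \left(-76540 - \left(50009 - \sqrt{-595}\right)\right) 13946606998 = \left(-76540 - \left(50009 - i \sqrt{595}\right)\right) 13946606998 = \left(-126549 + i \sqrt{595}\right) 13946606998 = -1764929168989902 + 13946606998 i \sqrt{595}$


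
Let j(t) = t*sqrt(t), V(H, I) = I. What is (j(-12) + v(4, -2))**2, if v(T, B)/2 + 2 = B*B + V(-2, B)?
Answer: -1728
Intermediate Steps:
j(t) = t**(3/2)
v(T, B) = -4 + 2*B + 2*B**2 (v(T, B) = -4 + 2*(B*B + B) = -4 + 2*(B**2 + B) = -4 + 2*(B + B**2) = -4 + (2*B + 2*B**2) = -4 + 2*B + 2*B**2)
(j(-12) + v(4, -2))**2 = ((-12)**(3/2) + (-4 + 2*(-2) + 2*(-2)**2))**2 = (-24*I*sqrt(3) + (-4 - 4 + 2*4))**2 = (-24*I*sqrt(3) + (-4 - 4 + 8))**2 = (-24*I*sqrt(3) + 0)**2 = (-24*I*sqrt(3))**2 = -1728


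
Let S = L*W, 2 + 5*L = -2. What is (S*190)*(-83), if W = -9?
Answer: -113544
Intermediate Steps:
L = -⅘ (L = -⅖ + (⅕)*(-2) = -⅖ - ⅖ = -⅘ ≈ -0.80000)
S = 36/5 (S = -⅘*(-9) = 36/5 ≈ 7.2000)
(S*190)*(-83) = ((36/5)*190)*(-83) = 1368*(-83) = -113544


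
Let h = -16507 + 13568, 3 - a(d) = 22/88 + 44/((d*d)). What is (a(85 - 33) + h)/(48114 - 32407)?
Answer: -496229/2654483 ≈ -0.18694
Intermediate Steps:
a(d) = 11/4 - 44/d² (a(d) = 3 - (22/88 + 44/((d*d))) = 3 - (22*(1/88) + 44/(d²)) = 3 - (¼ + 44/d²) = 3 + (-¼ - 44/d²) = 11/4 - 44/d²)
h = -2939
(a(85 - 33) + h)/(48114 - 32407) = ((11/4 - 44/(85 - 33)²) - 2939)/(48114 - 32407) = ((11/4 - 44/52²) - 2939)/15707 = ((11/4 - 44*1/2704) - 2939)*(1/15707) = ((11/4 - 11/676) - 2939)*(1/15707) = (462/169 - 2939)*(1/15707) = -496229/169*1/15707 = -496229/2654483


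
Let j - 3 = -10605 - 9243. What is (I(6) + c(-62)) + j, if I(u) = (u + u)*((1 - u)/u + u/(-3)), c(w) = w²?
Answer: -16035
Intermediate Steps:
j = -19845 (j = 3 + (-10605 - 9243) = 3 - 19848 = -19845)
I(u) = 2*u*(-u/3 + (1 - u)/u) (I(u) = (2*u)*((1 - u)/u + u*(-⅓)) = (2*u)*((1 - u)/u - u/3) = (2*u)*(-u/3 + (1 - u)/u) = 2*u*(-u/3 + (1 - u)/u))
(I(6) + c(-62)) + j = ((2 - 2*6 - ⅔*6²) + (-62)²) - 19845 = ((2 - 12 - ⅔*36) + 3844) - 19845 = ((2 - 12 - 24) + 3844) - 19845 = (-34 + 3844) - 19845 = 3810 - 19845 = -16035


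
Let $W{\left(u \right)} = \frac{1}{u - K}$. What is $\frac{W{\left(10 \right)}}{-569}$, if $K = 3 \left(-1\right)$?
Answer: $- \frac{1}{7397} \approx -0.00013519$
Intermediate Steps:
$K = -3$
$W{\left(u \right)} = \frac{1}{3 + u}$ ($W{\left(u \right)} = \frac{1}{u - -3} = \frac{1}{u + 3} = \frac{1}{3 + u}$)
$\frac{W{\left(10 \right)}}{-569} = \frac{1}{\left(3 + 10\right) \left(-569\right)} = \frac{1}{13} \left(- \frac{1}{569}\right) = - \frac{1}{7397}$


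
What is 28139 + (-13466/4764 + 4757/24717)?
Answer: 184061521431/6541766 ≈ 28136.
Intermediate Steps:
28139 + (-13466/4764 + 4757/24717) = 28139 + (-13466*1/4764 + 4757*(1/24717)) = 28139 + (-6733/2382 + 4757/24717) = 28139 - 17232043/6541766 = 184061521431/6541766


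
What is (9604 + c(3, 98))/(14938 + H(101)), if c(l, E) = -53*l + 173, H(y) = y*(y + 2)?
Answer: 3206/8447 ≈ 0.37954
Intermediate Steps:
H(y) = y*(2 + y)
c(l, E) = 173 - 53*l
(9604 + c(3, 98))/(14938 + H(101)) = (9604 + (173 - 53*3))/(14938 + 101*(2 + 101)) = (9604 + (173 - 159))/(14938 + 101*103) = (9604 + 14)/(14938 + 10403) = 9618/25341 = 9618*(1/25341) = 3206/8447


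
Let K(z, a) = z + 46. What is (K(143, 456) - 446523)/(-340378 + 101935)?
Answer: 148778/79481 ≈ 1.8719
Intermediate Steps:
K(z, a) = 46 + z
(K(143, 456) - 446523)/(-340378 + 101935) = ((46 + 143) - 446523)/(-340378 + 101935) = (189 - 446523)/(-238443) = -446334*(-1/238443) = 148778/79481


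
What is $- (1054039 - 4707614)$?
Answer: $3653575$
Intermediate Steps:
$- (1054039 - 4707614) = \left(-1\right) \left(-3653575\right) = 3653575$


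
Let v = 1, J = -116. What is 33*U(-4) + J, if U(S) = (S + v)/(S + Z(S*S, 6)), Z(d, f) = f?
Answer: -331/2 ≈ -165.50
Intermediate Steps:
U(S) = (1 + S)/(6 + S) (U(S) = (S + 1)/(S + 6) = (1 + S)/(6 + S))
33*U(-4) + J = 33*((1 - 4)/(6 - 4)) - 116 = 33*(-3/2) - 116 = -99/2 - 116 = -331/2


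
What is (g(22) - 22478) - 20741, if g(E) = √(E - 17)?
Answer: -43219 + √5 ≈ -43217.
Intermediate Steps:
g(E) = √(-17 + E)
(g(22) - 22478) - 20741 = (√(-17 + 22) - 22478) - 20741 = (√5 - 22478) - 20741 = (-22478 + √5) - 20741 = -43219 + √5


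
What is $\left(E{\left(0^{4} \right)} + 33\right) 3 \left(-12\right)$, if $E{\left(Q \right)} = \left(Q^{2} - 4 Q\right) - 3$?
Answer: $-1080$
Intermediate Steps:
$E{\left(Q \right)} = -3 + Q^{2} - 4 Q$
$\left(E{\left(0^{4} \right)} + 33\right) 3 \left(-12\right) = \left(\left(-3 + \left(0^{4}\right)^{2} - 4 \cdot 0^{4}\right) + 33\right) 3 \left(-12\right) = \left(\left(-3 + 0^{2} - 0\right) + 33\right) \left(-36\right) = \left(\left(-3 + 0 + 0\right) + 33\right) \left(-36\right) = \left(-3 + 33\right) \left(-36\right) = 30 \left(-36\right) = -1080$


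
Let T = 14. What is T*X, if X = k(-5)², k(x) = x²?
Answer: 8750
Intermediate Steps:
X = 625 (X = ((-5)²)² = 25² = 625)
T*X = 14*625 = 8750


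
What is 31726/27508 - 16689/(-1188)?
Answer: 41397625/2723292 ≈ 15.201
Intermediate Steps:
31726/27508 - 16689/(-1188) = 31726*(1/27508) - 16689*(-1/1188) = 15863/13754 + 5563/396 = 41397625/2723292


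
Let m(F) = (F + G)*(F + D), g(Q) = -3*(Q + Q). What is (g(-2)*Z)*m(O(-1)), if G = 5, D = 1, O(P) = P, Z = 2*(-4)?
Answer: 0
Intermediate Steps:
Z = -8
g(Q) = -6*Q
m(F) = (1 + F)*(5 + F) (m(F) = (F + 5)*(F + 1) = (5 + F)*(1 + F) = (1 + F)*(5 + F))
(g(-2)*Z)*m(O(-1)) = (-6*(-2)*(-8))*(5 + (-1)**2 + 6*(-1)) = (12*(-8))*(5 + 1 - 6) = -96*0 = 0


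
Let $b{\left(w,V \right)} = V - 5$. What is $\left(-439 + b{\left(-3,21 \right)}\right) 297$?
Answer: $-125631$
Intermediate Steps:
$b{\left(w,V \right)} = -5 + V$
$\left(-439 + b{\left(-3,21 \right)}\right) 297 = \left(-439 + \left(-5 + 21\right)\right) 297 = \left(-439 + 16\right) 297 = \left(-423\right) 297 = -125631$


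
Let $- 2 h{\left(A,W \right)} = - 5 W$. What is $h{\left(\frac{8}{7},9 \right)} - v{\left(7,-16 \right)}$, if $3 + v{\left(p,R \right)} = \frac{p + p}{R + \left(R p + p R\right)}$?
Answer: $\frac{3067}{120} \approx 25.558$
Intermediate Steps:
$v{\left(p,R \right)} = -3 + \frac{2 p}{R + 2 R p}$ ($v{\left(p,R \right)} = -3 + \frac{p + p}{R + \left(R p + p R\right)} = -3 + \frac{2 p}{R + \left(R p + R p\right)} = -3 + \frac{2 p}{R + 2 R p}$)
$h{\left(A,W \right)} = \frac{5 W}{2}$ ($h{\left(A,W \right)} = - \frac{\left(-5\right) W}{2} = \frac{5 W}{2}$)
$h{\left(\frac{8}{7},9 \right)} - v{\left(7,-16 \right)} = \frac{5}{2} \cdot 9 - \frac{\left(-3\right) \left(-16\right) + 2 \cdot 7 - \left(-96\right) 7}{\left(-16\right) \left(1 + 2 \cdot 7\right)} = \frac{45}{2} - - \frac{48 + 14 + 672}{16 \left(1 + 14\right)} = \frac{45}{2} - \left(- \frac{1}{16}\right) \frac{1}{15} \cdot 734 = \frac{45}{2} - - \frac{367}{120} = \frac{45}{2} + \frac{367}{120} = \frac{3067}{120}$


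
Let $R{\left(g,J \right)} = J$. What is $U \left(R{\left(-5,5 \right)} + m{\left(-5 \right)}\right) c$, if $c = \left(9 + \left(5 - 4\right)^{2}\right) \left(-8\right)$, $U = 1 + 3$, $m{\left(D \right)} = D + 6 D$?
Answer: $9600$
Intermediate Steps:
$m{\left(D \right)} = 7 D$
$U = 4$
$c = -80$ ($c = \left(9 + 1^{2}\right) \left(-8\right) = \left(9 + 1\right) \left(-8\right) = 10 \left(-8\right) = -80$)
$U \left(R{\left(-5,5 \right)} + m{\left(-5 \right)}\right) c = 4 \left(5 + 7 \left(-5\right)\right) \left(-80\right) = 4 \left(5 - 35\right) \left(-80\right) = 4 \left(-30\right) \left(-80\right) = \left(-120\right) \left(-80\right) = 9600$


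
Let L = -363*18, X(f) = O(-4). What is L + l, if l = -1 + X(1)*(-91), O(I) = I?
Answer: -6171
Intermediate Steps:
X(f) = -4
l = 363 (l = -1 - 4*(-91) = -1 + 364 = 363)
L = -6534
L + l = -6534 + 363 = -6171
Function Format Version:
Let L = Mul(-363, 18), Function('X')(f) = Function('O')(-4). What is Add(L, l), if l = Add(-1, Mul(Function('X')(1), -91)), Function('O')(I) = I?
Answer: -6171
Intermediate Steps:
Function('X')(f) = -4
l = 363 (l = Add(-1, Mul(-4, -91)) = Add(-1, 364) = 363)
L = -6534
Add(L, l) = Add(-6534, 363) = -6171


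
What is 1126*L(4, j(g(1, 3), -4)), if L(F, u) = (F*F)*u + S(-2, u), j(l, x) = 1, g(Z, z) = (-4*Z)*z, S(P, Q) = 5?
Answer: 23646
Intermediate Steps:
g(Z, z) = -4*Z*z
L(F, u) = 5 + u*F**2 (L(F, u) = (F*F)*u + 5 = F**2*u + 5 = u*F**2 + 5 = 5 + u*F**2)
1126*L(4, j(g(1, 3), -4)) = 1126*(5 + 1*4**2) = 1126*(5 + 1*16) = 1126*(5 + 16) = 1126*21 = 23646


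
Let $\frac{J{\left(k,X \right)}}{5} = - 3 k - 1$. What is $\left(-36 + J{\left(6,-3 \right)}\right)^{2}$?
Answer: $17161$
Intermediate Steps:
$J{\left(k,X \right)} = -5 - 15 k$ ($J{\left(k,X \right)} = 5 \left(- 3 k - 1\right) = 5 \left(-1 - 3 k\right) = -5 - 15 k$)
$\left(-36 + J{\left(6,-3 \right)}\right)^{2} = \left(-36 - 95\right)^{2} = \left(-131\right)^{2} = 17161$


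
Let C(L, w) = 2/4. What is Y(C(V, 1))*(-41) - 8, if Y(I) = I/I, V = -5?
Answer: -49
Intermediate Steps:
C(L, w) = ½ (C(L, w) = 2*(¼) = ½)
Y(I) = 1
Y(C(V, 1))*(-41) - 8 = 1*(-41) - 8 = -41 - 8 = -49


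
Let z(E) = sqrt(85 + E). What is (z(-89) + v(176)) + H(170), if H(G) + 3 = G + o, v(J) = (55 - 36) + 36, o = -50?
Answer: 172 + 2*I ≈ 172.0 + 2.0*I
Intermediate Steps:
v(J) = 55 (v(J) = 19 + 36 = 55)
H(G) = -53 + G (H(G) = -3 + (G - 50) = -3 + (-50 + G) = -53 + G)
(z(-89) + v(176)) + H(170) = (sqrt(85 - 89) + 55) + (-53 + 170) = (sqrt(-4) + 55) + 117 = (2*I + 55) + 117 = (55 + 2*I) + 117 = 172 + 2*I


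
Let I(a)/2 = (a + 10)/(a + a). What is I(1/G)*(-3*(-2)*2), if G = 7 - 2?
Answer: 612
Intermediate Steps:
G = 5
I(a) = (10 + a)/a (I(a) = 2*((a + 10)/(a + a)) = 2*((10 + a)/((2*a))) = 2*((10 + a)*(1/(2*a))) = 2*((10 + a)/(2*a)) = (10 + a)/a)
I(1/G)*(-3*(-2)*2) = ((10 + 1/5)/(1/5))*(-3*(-2)*2) = ((10 + ⅕)/(⅕))*(6*2) = (5*(51/5))*12 = 51*12 = 612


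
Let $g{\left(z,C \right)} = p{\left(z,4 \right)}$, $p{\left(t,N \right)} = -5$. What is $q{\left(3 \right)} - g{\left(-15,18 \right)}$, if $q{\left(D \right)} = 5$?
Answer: $10$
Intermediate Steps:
$g{\left(z,C \right)} = -5$
$q{\left(3 \right)} - g{\left(-15,18 \right)} = 5 - -5 = 5 + 5 = 10$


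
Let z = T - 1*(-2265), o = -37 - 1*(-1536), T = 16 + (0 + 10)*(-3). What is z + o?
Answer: 3750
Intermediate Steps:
T = -14 (T = 16 + 10*(-3) = 16 - 30 = -14)
o = 1499 (o = -37 + 1536 = 1499)
z = 2251 (z = -14 - 1*(-2265) = -14 + 2265 = 2251)
z + o = 2251 + 1499 = 3750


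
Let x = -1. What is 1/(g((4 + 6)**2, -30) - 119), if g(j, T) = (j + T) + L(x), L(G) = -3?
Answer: -1/52 ≈ -0.019231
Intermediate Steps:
g(j, T) = -3 + T + j (g(j, T) = (j + T) - 3 = (T + j) - 3 = -3 + T + j)
1/(g((4 + 6)**2, -30) - 119) = 1/((-3 - 30 + (4 + 6)**2) - 119) = 1/((-3 - 30 + 10**2) - 119) = 1/((-3 - 30 + 100) - 119) = 1/(67 - 119) = 1/(-52) = -1/52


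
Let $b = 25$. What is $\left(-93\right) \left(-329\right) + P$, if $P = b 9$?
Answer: $30822$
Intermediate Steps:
$P = 225$ ($P = 25 \cdot 9 = 225$)
$\left(-93\right) \left(-329\right) + P = \left(-93\right) \left(-329\right) + 225 = 30597 + 225 = 30822$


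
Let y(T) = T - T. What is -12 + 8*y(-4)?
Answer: -12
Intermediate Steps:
y(T) = 0
-12 + 8*y(-4) = -12 + 8*0 = -12 + 0 = -12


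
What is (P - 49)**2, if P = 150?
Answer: 10201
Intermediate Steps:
(P - 49)**2 = (150 - 49)**2 = 101**2 = 10201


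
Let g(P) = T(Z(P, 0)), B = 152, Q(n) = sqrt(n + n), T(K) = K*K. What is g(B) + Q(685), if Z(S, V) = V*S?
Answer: sqrt(1370) ≈ 37.013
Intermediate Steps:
Z(S, V) = S*V
T(K) = K**2
Q(n) = sqrt(2)*sqrt(n) (Q(n) = sqrt(2*n) = sqrt(2)*sqrt(n))
g(P) = 0 (g(P) = (P*0)**2 = 0**2 = 0)
g(B) + Q(685) = 0 + sqrt(2)*sqrt(685) = 0 + sqrt(1370) = sqrt(1370)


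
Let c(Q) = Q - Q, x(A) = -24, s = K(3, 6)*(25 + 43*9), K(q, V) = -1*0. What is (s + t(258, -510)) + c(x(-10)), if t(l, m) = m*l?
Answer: -131580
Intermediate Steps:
K(q, V) = 0
s = 0 (s = 0*(25 + 43*9) = 0*(25 + 387) = 0*412 = 0)
t(l, m) = l*m
c(Q) = 0
(s + t(258, -510)) + c(x(-10)) = (0 + 258*(-510)) + 0 = (0 - 131580) + 0 = -131580 + 0 = -131580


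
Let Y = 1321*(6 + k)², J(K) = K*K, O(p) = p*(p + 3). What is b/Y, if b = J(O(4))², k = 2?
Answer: 9604/1321 ≈ 7.2702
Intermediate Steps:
O(p) = p*(3 + p)
J(K) = K²
Y = 84544 (Y = 1321*(6 + 2)² = 1321*8² = 1321*64 = 84544)
b = 614656 (b = ((4*(3 + 4))²)² = ((4*7)²)² = (28²)² = 784² = 614656)
b/Y = 614656/84544 = 614656*(1/84544) = 9604/1321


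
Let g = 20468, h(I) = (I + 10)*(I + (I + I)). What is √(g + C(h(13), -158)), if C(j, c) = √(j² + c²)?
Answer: √(20468 + √829573) ≈ 146.21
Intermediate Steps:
h(I) = 3*I*(10 + I) (h(I) = (10 + I)*(I + 2*I) = (10 + I)*(3*I) = 3*I*(10 + I))
C(j, c) = √(c² + j²)
√(g + C(h(13), -158)) = √(20468 + √((-158)² + (3*13*(10 + 13))²)) = √(20468 + √(24964 + (3*13*23)²)) = √(20468 + √(24964 + 897²)) = √(20468 + √(24964 + 804609)) = √(20468 + √829573)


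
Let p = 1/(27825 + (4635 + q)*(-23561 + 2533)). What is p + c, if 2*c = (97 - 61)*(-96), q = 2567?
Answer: -261646555969/151415831 ≈ -1728.0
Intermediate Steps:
c = -1728 (c = ((97 - 61)*(-96))/2 = (36*(-96))/2 = (½)*(-3456) = -1728)
p = -1/151415831 (p = 1/(27825 + (4635 + 2567)*(-23561 + 2533)) = 1/(27825 + 7202*(-21028)) = 1/(27825 - 151443656) = 1/(-151415831) = -1/151415831 ≈ -6.6043e-9)
p + c = -1/151415831 - 1728 = -261646555969/151415831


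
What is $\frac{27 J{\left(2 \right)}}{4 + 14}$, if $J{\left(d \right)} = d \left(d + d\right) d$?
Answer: $24$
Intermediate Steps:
$J{\left(d \right)} = 2 d^{3}$ ($J{\left(d \right)} = d 2 d d = 2 d^{2} d = 2 d^{3}$)
$\frac{27 J{\left(2 \right)}}{4 + 14} = \frac{27 \cdot 2 \cdot 2^{3}}{4 + 14} = \frac{27 \cdot 2 \cdot 8}{18} = 27 \cdot 16 \cdot \frac{1}{18} = 432 \cdot \frac{1}{18} = 24$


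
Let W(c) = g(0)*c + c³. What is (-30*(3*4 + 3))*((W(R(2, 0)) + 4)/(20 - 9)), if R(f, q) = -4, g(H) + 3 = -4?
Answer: 14400/11 ≈ 1309.1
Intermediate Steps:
g(H) = -7 (g(H) = -3 - 4 = -7)
W(c) = c³ - 7*c (W(c) = -7*c + c³ = c³ - 7*c)
(-30*(3*4 + 3))*((W(R(2, 0)) + 4)/(20 - 9)) = (-30*(3*4 + 3))*((-4*(-7 + (-4)²) + 4)/(20 - 9)) = (-30*(12 + 3))*((-4*(-7 + 16) + 4)/11) = (-30*15)*((-4*9 + 4)*(1/11)) = -450*(-36 + 4)/11 = -(-14400)/11 = -450*(-32/11) = 14400/11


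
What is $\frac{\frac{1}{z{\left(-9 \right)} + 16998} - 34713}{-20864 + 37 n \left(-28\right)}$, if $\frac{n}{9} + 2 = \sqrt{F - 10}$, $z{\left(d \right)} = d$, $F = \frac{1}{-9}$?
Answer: $\frac{81678873106}{938578626195} - \frac{5455087193 i \sqrt{91}}{44694220295} \approx 0.087024 - 1.1643 i$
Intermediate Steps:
$F = - \frac{1}{9} \approx -0.11111$
$n = -18 + 3 i \sqrt{91}$ ($n = -18 + 9 \sqrt{- \frac{1}{9} - 10} = -18 + 9 \sqrt{- \frac{91}{9}} = -18 + 9 \frac{i \sqrt{91}}{3} = -18 + 3 i \sqrt{91} \approx -18.0 + 28.618 i$)
$\frac{\frac{1}{z{\left(-9 \right)} + 16998} - 34713}{-20864 + 37 n \left(-28\right)} = \frac{\frac{1}{-9 + 16998} - 34713}{-20864 + 37 \left(-18 + 3 i \sqrt{91}\right) \left(-28\right)} = \frac{\frac{1}{16989} - 34713}{-20864 + \left(-666 + 111 i \sqrt{91}\right) \left(-28\right)} = \frac{\frac{1}{16989} - 34713}{-20864 + \left(18648 - 3108 i \sqrt{91}\right)} = - \frac{589739156}{16989 \left(-2216 - 3108 i \sqrt{91}\right)}$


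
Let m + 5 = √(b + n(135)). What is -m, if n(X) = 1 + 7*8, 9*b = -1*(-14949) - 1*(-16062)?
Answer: 5 - 2*√7881/3 ≈ -54.183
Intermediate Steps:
b = 10337/3 (b = (-1*(-14949) - 1*(-16062))/9 = (14949 + 16062)/9 = (⅑)*31011 = 10337/3 ≈ 3445.7)
n(X) = 57 (n(X) = 1 + 56 = 57)
m = -5 + 2*√7881/3 (m = -5 + √(10337/3 + 57) = -5 + √(10508/3) = -5 + 2*√7881/3 ≈ 54.183)
-m = -(-5 + 2*√7881/3) = 5 - 2*√7881/3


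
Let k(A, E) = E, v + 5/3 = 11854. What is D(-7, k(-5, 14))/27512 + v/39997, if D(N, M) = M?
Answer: 13242217/44610708 ≈ 0.29684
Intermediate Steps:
v = 35557/3 (v = -5/3 + 11854 = 35557/3 ≈ 11852.)
D(-7, k(-5, 14))/27512 + v/39997 = 14/27512 + (35557/3)/39997 = 14*(1/27512) + (35557/3)*(1/39997) = 7/13756 + 961/3243 = 13242217/44610708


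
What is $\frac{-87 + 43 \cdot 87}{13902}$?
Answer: $\frac{87}{331} \approx 0.26284$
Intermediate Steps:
$\frac{-87 + 43 \cdot 87}{13902} = \left(-87 + 3741\right) \frac{1}{13902} = 3654 \cdot \frac{1}{13902} = \frac{87}{331}$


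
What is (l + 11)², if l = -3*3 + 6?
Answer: 64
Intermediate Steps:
l = -3 (l = -9 + 6 = -3)
(l + 11)² = (-3 + 11)² = 8² = 64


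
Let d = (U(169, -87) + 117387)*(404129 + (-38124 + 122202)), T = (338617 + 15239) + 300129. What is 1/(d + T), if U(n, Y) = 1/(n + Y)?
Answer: 82/4699404833915 ≈ 1.7449e-11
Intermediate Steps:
U(n, Y) = 1/(Y + n)
T = 653985 (T = 353856 + 300129 = 653985)
d = 4699351207145/82 (d = (1/(-87 + 169) + 117387)*(404129 + (-38124 + 122202)) = (1/82 + 117387)*(404129 + 84078) = (1/82 + 117387)*488207 = (9625735/82)*488207 = 4699351207145/82 ≈ 5.7309e+10)
1/(d + T) = 1/(4699351207145/82 + 653985) = 1/(4699404833915/82) = 82/4699404833915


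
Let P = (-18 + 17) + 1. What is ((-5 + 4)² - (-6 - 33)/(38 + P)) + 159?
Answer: 6119/38 ≈ 161.03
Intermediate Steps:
P = 0 (P = -1 + 1 = 0)
((-5 + 4)² - (-6 - 33)/(38 + P)) + 159 = ((-5 + 4)² - (-6 - 33)/(38 + 0)) + 159 = ((-1)² - (-39)/38) + 159 = (1 - (-39)/38) + 159 = (1 - 1*(-39/38)) + 159 = (1 + 39/38) + 159 = 77/38 + 159 = 6119/38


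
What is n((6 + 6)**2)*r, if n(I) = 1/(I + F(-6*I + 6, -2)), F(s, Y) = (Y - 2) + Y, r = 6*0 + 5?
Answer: 5/138 ≈ 0.036232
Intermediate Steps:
r = 5 (r = 0 + 5 = 5)
F(s, Y) = -2 + 2*Y (F(s, Y) = (-2 + Y) + Y = -2 + 2*Y)
n(I) = 1/(-6 + I) (n(I) = 1/(I + (-2 + 2*(-2))) = 1/(I + (-2 - 4)) = 1/(I - 6) = 1/(-6 + I))
n((6 + 6)**2)*r = 5/(-6 + (6 + 6)**2) = 5/(-6 + 12**2) = 5/(-6 + 144) = 5/138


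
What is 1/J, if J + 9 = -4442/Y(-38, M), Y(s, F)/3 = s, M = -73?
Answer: 57/1708 ≈ 0.033372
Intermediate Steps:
Y(s, F) = 3*s
J = 1708/57 (J = -9 - 4442/(3*(-38)) = -9 - 4442/(-114) = -9 - 4442*(-1/114) = -9 + 2221/57 = 1708/57 ≈ 29.965)
1/J = 1/(1708/57) = 57/1708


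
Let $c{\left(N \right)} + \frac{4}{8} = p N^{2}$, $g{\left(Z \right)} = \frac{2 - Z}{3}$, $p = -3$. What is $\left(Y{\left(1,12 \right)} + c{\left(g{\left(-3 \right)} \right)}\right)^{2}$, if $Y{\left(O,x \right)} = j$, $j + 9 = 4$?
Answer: $\frac{6889}{36} \approx 191.36$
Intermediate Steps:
$j = -5$ ($j = -9 + 4 = -5$)
$Y{\left(O,x \right)} = -5$
$g{\left(Z \right)} = \frac{2}{3} - \frac{Z}{3}$ ($g{\left(Z \right)} = \left(2 - Z\right) \frac{1}{3} = \frac{2}{3} - \frac{Z}{3}$)
$c{\left(N \right)} = - \frac{1}{2} - 3 N^{2}$
$\left(Y{\left(1,12 \right)} + c{\left(g{\left(-3 \right)} \right)}\right)^{2} = \left(-5 - \left(\frac{1}{2} + 3 \left(\frac{2}{3} - -1\right)^{2}\right)\right)^{2} = \left(-5 - \left(\frac{1}{2} + 3 \left(\frac{2}{3} + 1\right)^{2}\right)\right)^{2} = \left(-5 - \left(\frac{1}{2} + 3 \left(\frac{5}{3}\right)^{2}\right)\right)^{2} = \left(-5 - \frac{53}{6}\right)^{2} = \left(- \frac{83}{6}\right)^{2} = \frac{6889}{36}$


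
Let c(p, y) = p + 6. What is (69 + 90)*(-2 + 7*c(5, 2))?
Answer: 11925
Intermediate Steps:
c(p, y) = 6 + p
(69 + 90)*(-2 + 7*c(5, 2)) = (69 + 90)*(-2 + 7*(6 + 5)) = 159*(-2 + 7*11) = 159*(-2 + 77) = 159*75 = 11925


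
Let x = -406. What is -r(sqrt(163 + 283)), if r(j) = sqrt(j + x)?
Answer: -I*sqrt(406 - sqrt(446)) ≈ -19.618*I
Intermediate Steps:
r(j) = sqrt(-406 + j) (r(j) = sqrt(j - 406) = sqrt(-406 + j))
-r(sqrt(163 + 283)) = -sqrt(-406 + sqrt(163 + 283)) = -sqrt(-406 + sqrt(446))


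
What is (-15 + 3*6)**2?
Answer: 9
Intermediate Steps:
(-15 + 3*6)**2 = (-15 + 18)**2 = 3**2 = 9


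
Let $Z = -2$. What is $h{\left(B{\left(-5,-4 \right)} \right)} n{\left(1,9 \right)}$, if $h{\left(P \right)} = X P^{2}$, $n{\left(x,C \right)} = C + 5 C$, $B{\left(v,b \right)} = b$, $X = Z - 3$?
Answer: $-4320$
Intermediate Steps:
$X = -5$ ($X = -2 - 3 = -5$)
$n{\left(x,C \right)} = 6 C$
$h{\left(P \right)} = - 5 P^{2}$
$h{\left(B{\left(-5,-4 \right)} \right)} n{\left(1,9 \right)} = - 5 \left(-4\right)^{2} \cdot 6 \cdot 9 = \left(-5\right) 16 \cdot 54 = \left(-80\right) 54 = -4320$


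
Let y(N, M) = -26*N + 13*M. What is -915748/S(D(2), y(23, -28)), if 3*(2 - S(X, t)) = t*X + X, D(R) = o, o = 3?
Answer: -915748/963 ≈ -950.93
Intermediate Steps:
D(R) = 3
S(X, t) = 2 - X/3 - X*t/3 (S(X, t) = 2 - (t*X + X)/3 = 2 - (X*t + X)/3 = 2 - (X + X*t)/3 = 2 + (-X/3 - X*t/3) = 2 - X/3 - X*t/3)
-915748/S(D(2), y(23, -28)) = -915748/(2 - ⅓*3 - ⅓*3*(-26*23 + 13*(-28))) = -915748/(2 - 1 - ⅓*3*(-598 - 364)) = -915748/(2 - 1 - ⅓*3*(-962)) = -915748/(2 - 1 + 962) = -915748/963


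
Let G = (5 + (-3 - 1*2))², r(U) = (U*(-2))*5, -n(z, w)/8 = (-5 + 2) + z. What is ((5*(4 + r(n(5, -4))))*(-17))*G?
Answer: 0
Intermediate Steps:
n(z, w) = 24 - 8*z (n(z, w) = -8*((-5 + 2) + z) = -8*(-3 + z) = 24 - 8*z)
r(U) = -10*U (r(U) = -2*U*5 = -10*U)
G = 0 (G = (5 + (-3 - 2))² = (5 - 5)² = 0² = 0)
((5*(4 + r(n(5, -4))))*(-17))*G = ((5*(4 - 10*(24 - 8*5)))*(-17))*0 = ((5*(4 - 10*(24 - 40)))*(-17))*0 = ((5*(4 - 10*(-16)))*(-17))*0 = ((5*(4 + 160))*(-17))*0 = ((5*164)*(-17))*0 = (820*(-17))*0 = -13940*0 = 0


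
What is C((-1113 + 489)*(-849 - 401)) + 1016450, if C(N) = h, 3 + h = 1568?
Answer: 1018015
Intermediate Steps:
h = 1565 (h = -3 + 1568 = 1565)
C(N) = 1565
C((-1113 + 489)*(-849 - 401)) + 1016450 = 1565 + 1016450 = 1018015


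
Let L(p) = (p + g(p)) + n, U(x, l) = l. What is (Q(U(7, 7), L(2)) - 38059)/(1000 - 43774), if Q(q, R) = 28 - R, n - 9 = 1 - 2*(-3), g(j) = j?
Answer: 38051/42774 ≈ 0.88958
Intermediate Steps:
n = 16 (n = 9 + (1 - 2*(-3)) = 9 + (1 + 6) = 9 + 7 = 16)
L(p) = 16 + 2*p (L(p) = (p + p) + 16 = 2*p + 16 = 16 + 2*p)
(Q(U(7, 7), L(2)) - 38059)/(1000 - 43774) = ((28 - (16 + 2*2)) - 38059)/(1000 - 43774) = ((28 - (16 + 4)) - 38059)/(-42774) = ((28 - 1*20) - 38059)*(-1/42774) = ((28 - 20) - 38059)*(-1/42774) = (8 - 38059)*(-1/42774) = -38051*(-1/42774) = 38051/42774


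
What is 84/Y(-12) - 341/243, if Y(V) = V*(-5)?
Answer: -4/1215 ≈ -0.0032922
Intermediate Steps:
Y(V) = -5*V
84/Y(-12) - 341/243 = 84/((-5*(-12))) - 341/243 = 84/60 - 341*1/243 = 84*(1/60) - 341/243 = 7/5 - 341/243 = -4/1215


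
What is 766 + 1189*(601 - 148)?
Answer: 539383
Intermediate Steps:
766 + 1189*(601 - 148) = 766 + 1189*453 = 766 + 538617 = 539383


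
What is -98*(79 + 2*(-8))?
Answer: -6174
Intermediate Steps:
-98*(79 + 2*(-8)) = -98*(79 - 16) = -98*63 = -6174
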